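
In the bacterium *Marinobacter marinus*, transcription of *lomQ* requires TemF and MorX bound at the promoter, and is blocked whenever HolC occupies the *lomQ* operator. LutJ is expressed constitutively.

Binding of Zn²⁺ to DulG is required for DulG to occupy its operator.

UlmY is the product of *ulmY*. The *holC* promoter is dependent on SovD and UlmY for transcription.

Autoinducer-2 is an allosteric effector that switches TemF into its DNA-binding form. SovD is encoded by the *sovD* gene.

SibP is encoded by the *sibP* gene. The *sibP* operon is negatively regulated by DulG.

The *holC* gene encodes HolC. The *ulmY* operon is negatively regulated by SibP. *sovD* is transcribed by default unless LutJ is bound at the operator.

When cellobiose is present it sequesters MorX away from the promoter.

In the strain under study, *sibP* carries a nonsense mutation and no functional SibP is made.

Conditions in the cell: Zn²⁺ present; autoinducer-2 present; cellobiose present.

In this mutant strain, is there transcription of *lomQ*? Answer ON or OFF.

LutJ is produced constitutively and is active.
With repressor LutJ bound, *sovD* is not transcribed.
So SovD is not produced.
SibP is non-functional in this strain, so it has no effect.
With no repressor bound, *ulmY* is transcribed.
So UlmY is produced and active.
Required activator SovD is absent, so *holC* is not transcribed.
So HolC is not produced.
Autoinducer-2 is present, so TemF is active.
Cellobiose is present, so MorX is inactive.
Required activator MorX is absent, so *lomQ* is not transcribed.

OFF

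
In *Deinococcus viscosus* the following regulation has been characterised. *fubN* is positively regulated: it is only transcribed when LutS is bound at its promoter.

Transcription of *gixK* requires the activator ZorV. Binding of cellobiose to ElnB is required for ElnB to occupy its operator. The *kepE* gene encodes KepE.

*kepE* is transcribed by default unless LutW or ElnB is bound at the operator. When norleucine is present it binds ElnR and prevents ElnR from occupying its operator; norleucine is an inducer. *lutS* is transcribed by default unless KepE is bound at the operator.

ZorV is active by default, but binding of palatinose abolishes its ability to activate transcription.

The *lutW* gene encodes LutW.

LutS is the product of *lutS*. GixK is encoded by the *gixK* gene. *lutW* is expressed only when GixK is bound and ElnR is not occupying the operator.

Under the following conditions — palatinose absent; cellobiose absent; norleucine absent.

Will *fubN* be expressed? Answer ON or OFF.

OFF

Palatinose is absent, so ZorV is active.
No repressor is bound and ZorV is active, so *gixK* is transcribed.
So GixK is produced and active.
Norleucine is absent, so ElnR is active.
With repressor ElnR bound, *lutW* is not transcribed.
So LutW is not produced.
Cellobiose is absent, so ElnB is inactive.
With no repressor bound, *kepE* is transcribed.
So KepE is produced and active.
With repressor KepE bound, *lutS* is not transcribed.
So LutS is not produced.
Required activator LutS is absent, so *fubN* is not transcribed.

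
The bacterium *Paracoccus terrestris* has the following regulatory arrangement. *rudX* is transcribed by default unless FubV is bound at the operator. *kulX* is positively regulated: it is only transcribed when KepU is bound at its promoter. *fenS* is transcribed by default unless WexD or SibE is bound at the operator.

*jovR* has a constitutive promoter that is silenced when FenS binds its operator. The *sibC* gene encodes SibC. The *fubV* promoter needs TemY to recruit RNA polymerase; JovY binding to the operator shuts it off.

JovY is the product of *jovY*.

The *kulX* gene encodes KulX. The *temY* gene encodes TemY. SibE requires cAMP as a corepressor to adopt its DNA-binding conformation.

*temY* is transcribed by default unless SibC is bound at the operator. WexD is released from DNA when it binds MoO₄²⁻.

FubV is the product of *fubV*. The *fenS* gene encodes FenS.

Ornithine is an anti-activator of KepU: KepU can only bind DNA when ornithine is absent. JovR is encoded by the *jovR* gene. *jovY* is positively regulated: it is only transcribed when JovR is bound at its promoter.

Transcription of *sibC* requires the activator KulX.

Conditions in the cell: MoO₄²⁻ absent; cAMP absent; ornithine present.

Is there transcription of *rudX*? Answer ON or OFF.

ON

MoO₄²⁻ is absent, so WexD is active.
cAMP is absent, so SibE is inactive.
With repressor WexD bound, *fenS* is not transcribed.
So FenS is not produced.
With no repressor bound, *jovR* is transcribed.
So JovR is produced and active.
No repressor is bound and JovR is active, so *jovY* is transcribed.
So JovY is produced and active.
Ornithine is present, so KepU is inactive.
Required activator KepU is absent, so *kulX* is not transcribed.
So KulX is not produced.
Required activator KulX is absent, so *sibC* is not transcribed.
So SibC is not produced.
With no repressor bound, *temY* is transcribed.
So TemY is produced and active.
With repressor JovY bound, *fubV* is not transcribed.
So FubV is not produced.
With no repressor bound, *rudX* is transcribed.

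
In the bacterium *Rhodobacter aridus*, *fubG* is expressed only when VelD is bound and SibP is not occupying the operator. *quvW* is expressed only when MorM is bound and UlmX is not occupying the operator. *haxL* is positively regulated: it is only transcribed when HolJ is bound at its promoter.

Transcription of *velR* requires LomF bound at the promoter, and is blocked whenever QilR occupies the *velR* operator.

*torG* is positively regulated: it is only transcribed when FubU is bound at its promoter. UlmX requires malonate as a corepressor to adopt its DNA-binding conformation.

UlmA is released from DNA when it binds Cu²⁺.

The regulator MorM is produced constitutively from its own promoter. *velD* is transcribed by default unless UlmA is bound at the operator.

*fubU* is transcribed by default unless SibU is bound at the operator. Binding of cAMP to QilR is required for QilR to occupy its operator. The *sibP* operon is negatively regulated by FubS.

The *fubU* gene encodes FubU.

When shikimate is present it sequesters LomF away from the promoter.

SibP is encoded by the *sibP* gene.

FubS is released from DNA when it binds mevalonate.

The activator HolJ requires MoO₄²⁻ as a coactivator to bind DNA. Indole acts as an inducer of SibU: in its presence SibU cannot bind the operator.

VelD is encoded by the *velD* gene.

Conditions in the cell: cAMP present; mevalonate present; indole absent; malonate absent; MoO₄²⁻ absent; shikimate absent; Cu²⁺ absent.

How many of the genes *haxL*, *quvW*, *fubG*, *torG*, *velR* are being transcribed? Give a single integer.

MoO₄²⁻ is absent, so HolJ is inactive.
Required activator HolJ is absent, so *haxL* is not transcribed.
→ *haxL* is OFF.
MorM is produced constitutively and is active.
Malonate is absent, so UlmX is inactive.
No repressor is bound and MorM is active, so *quvW* is transcribed.
→ *quvW* is ON.
Mevalonate is present, so FubS is inactive.
With no repressor bound, *sibP* is transcribed.
So SibP is produced and active.
Cu²⁺ is absent, so UlmA is active.
With repressor UlmA bound, *velD* is not transcribed.
So VelD is not produced.
With repressor SibP bound, *fubG* is not transcribed.
→ *fubG* is OFF.
Indole is absent, so SibU is active.
With repressor SibU bound, *fubU* is not transcribed.
So FubU is not produced.
Required activator FubU is absent, so *torG* is not transcribed.
→ *torG* is OFF.
Shikimate is absent, so LomF is active.
cAMP is present, so QilR is active.
With repressor QilR bound, *velR* is not transcribed.
→ *velR* is OFF.
1 of the 5 genes is transcribed.

1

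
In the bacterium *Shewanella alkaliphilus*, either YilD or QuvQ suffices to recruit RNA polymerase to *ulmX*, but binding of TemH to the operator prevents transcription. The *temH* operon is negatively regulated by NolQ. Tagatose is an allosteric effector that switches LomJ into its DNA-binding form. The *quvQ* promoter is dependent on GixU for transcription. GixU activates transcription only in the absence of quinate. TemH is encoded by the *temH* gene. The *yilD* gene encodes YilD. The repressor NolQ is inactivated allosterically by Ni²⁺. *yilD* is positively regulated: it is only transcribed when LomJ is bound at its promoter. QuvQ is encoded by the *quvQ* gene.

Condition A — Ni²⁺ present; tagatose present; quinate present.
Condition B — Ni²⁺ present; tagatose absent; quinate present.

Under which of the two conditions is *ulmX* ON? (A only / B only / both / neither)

Condition A:
Ni²⁺ is present, so NolQ is inactive.
With no repressor bound, *temH* is transcribed.
So TemH is produced and active.
Tagatose is present, so LomJ is active.
No repressor is bound and LomJ is active, so *yilD* is transcribed.
So YilD is produced and active.
Quinate is present, so GixU is inactive.
Required activator GixU is absent, so *quvQ* is not transcribed.
So QuvQ is not produced.
With repressor TemH bound, *ulmX* is not transcribed.
→ *ulmX* is OFF in A.
Condition B:
Ni²⁺ is present, so NolQ is inactive.
With no repressor bound, *temH* is transcribed.
So TemH is produced and active.
Tagatose is absent, so LomJ is inactive.
Required activator LomJ is absent, so *yilD* is not transcribed.
So YilD is not produced.
Quinate is present, so GixU is inactive.
Required activator GixU is absent, so *quvQ* is not transcribed.
So QuvQ is not produced.
With repressor TemH bound, *ulmX* is not transcribed.
→ *ulmX* is OFF in B.

neither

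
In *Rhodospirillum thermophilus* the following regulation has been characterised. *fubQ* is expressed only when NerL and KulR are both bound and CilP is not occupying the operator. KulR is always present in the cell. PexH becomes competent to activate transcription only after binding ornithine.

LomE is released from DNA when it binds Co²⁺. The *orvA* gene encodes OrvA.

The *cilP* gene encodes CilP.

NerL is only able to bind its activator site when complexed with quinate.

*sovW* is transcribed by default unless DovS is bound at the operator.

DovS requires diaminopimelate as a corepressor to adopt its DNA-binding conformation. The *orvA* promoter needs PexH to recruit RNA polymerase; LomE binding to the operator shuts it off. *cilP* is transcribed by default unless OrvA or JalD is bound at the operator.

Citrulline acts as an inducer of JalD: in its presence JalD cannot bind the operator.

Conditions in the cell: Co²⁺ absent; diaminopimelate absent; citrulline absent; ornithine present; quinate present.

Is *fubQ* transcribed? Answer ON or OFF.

ON

Quinate is present, so NerL is active.
Co²⁺ is absent, so LomE is active.
Ornithine is present, so PexH is active.
With repressor LomE bound, *orvA* is not transcribed.
So OrvA is not produced.
Citrulline is absent, so JalD is active.
With repressor JalD bound, *cilP* is not transcribed.
So CilP is not produced.
KulR is produced constitutively and is active.
No repressor is bound and NerL and KulR are active, so *fubQ* is transcribed.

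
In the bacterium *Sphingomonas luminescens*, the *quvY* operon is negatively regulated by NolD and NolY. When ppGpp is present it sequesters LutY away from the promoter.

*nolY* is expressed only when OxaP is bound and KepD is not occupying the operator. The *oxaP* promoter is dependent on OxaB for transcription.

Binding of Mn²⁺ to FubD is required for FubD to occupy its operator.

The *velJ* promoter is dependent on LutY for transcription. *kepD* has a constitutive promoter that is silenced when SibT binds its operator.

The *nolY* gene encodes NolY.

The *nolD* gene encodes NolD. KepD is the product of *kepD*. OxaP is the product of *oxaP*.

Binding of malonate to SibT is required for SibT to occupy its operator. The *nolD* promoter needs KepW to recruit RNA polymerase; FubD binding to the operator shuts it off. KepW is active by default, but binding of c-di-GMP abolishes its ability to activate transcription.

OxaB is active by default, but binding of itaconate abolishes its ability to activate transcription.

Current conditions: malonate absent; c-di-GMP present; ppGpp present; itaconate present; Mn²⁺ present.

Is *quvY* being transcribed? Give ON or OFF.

ON

c-di-GMP is present, so KepW is inactive.
Mn²⁺ is present, so FubD is active.
With repressor FubD bound, *nolD* is not transcribed.
So NolD is not produced.
Itaconate is present, so OxaB is inactive.
Required activator OxaB is absent, so *oxaP* is not transcribed.
So OxaP is not produced.
Malonate is absent, so SibT is inactive.
With no repressor bound, *kepD* is transcribed.
So KepD is produced and active.
With repressor KepD bound, *nolY* is not transcribed.
So NolY is not produced.
With no repressor bound, *quvY* is transcribed.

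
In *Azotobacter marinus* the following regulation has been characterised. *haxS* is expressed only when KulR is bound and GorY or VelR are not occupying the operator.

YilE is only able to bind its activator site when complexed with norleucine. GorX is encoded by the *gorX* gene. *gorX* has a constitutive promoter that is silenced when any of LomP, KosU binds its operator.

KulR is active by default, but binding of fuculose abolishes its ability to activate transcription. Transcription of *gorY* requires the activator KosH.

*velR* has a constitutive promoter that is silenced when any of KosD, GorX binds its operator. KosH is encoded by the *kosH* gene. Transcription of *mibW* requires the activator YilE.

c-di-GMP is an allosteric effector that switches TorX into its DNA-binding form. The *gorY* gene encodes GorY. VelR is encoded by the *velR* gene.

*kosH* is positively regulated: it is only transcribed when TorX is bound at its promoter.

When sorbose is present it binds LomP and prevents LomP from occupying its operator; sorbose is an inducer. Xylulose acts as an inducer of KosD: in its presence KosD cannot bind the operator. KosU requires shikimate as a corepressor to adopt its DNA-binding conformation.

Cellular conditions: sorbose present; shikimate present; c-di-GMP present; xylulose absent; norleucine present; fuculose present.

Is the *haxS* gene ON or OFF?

Fuculose is present, so KulR is inactive.
c-di-GMP is present, so TorX is active.
No repressor is bound and TorX is active, so *kosH* is transcribed.
So KosH is produced and active.
No repressor is bound and KosH is active, so *gorY* is transcribed.
So GorY is produced and active.
Xylulose is absent, so KosD is active.
Sorbose is present, so LomP is inactive.
Shikimate is present, so KosU is active.
With repressor KosU bound, *gorX* is not transcribed.
So GorX is not produced.
With repressor KosD bound, *velR* is not transcribed.
So VelR is not produced.
With repressor GorY bound, *haxS* is not transcribed.

OFF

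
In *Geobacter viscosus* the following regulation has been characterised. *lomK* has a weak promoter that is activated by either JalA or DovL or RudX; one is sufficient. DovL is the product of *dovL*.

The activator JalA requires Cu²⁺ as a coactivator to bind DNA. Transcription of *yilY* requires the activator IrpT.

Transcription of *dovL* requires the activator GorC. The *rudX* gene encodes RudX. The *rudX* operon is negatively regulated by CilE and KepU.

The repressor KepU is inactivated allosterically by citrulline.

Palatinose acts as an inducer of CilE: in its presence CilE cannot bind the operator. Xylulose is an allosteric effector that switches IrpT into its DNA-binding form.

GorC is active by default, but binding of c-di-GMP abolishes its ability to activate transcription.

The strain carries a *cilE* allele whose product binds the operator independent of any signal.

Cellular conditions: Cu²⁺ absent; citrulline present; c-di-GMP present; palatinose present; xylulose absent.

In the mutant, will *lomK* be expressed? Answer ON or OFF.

OFF

Cu²⁺ is absent, so JalA is inactive.
c-di-GMP is present, so GorC is inactive.
Required activator GorC is absent, so *dovL* is not transcribed.
So DovL is not produced.
CilE is constitutively active in this strain.
Citrulline is present, so KepU is inactive.
With repressor CilE bound, *rudX* is not transcribed.
So RudX is not produced.
No activator is available at the *lomK* promoter, so *lomK* is not transcribed.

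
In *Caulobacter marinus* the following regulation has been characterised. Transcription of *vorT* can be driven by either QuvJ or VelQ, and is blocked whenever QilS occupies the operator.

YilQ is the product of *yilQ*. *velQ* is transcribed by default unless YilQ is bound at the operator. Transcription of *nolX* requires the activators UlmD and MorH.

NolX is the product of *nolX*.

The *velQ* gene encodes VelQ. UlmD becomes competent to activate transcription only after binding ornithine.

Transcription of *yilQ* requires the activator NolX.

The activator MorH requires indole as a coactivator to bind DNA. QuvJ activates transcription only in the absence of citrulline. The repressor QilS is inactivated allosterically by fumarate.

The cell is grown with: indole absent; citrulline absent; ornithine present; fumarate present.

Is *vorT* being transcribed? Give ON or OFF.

Citrulline is absent, so QuvJ is active.
Fumarate is present, so QilS is inactive.
Ornithine is present, so UlmD is active.
Indole is absent, so MorH is inactive.
Required activator MorH is absent, so *nolX* is not transcribed.
So NolX is not produced.
Required activator NolX is absent, so *yilQ* is not transcribed.
So YilQ is not produced.
With no repressor bound, *velQ* is transcribed.
So VelQ is produced and active.
Activator QuvJ is present, so *vorT* is transcribed.

ON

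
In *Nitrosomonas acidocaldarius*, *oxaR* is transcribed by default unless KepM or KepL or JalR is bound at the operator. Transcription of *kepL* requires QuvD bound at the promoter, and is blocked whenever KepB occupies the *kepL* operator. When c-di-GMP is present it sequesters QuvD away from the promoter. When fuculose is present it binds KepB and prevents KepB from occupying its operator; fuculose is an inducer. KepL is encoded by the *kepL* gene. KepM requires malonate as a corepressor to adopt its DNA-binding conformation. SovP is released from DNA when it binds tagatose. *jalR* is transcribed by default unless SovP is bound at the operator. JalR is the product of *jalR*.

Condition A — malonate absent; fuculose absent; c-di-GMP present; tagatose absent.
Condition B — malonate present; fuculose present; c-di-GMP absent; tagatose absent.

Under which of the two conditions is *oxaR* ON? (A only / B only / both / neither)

Condition A:
Malonate is absent, so KepM is inactive.
Fuculose is absent, so KepB is active.
c-di-GMP is present, so QuvD is inactive.
With repressor KepB bound, *kepL* is not transcribed.
So KepL is not produced.
Tagatose is absent, so SovP is active.
With repressor SovP bound, *jalR* is not transcribed.
So JalR is not produced.
With no repressor bound, *oxaR* is transcribed.
→ *oxaR* is ON in A.
Condition B:
Malonate is present, so KepM is active.
Fuculose is present, so KepB is inactive.
c-di-GMP is absent, so QuvD is active.
No repressor is bound and QuvD is active, so *kepL* is transcribed.
So KepL is produced and active.
Tagatose is absent, so SovP is active.
With repressor SovP bound, *jalR* is not transcribed.
So JalR is not produced.
With repressor KepM bound, *oxaR* is not transcribed.
→ *oxaR* is OFF in B.

A only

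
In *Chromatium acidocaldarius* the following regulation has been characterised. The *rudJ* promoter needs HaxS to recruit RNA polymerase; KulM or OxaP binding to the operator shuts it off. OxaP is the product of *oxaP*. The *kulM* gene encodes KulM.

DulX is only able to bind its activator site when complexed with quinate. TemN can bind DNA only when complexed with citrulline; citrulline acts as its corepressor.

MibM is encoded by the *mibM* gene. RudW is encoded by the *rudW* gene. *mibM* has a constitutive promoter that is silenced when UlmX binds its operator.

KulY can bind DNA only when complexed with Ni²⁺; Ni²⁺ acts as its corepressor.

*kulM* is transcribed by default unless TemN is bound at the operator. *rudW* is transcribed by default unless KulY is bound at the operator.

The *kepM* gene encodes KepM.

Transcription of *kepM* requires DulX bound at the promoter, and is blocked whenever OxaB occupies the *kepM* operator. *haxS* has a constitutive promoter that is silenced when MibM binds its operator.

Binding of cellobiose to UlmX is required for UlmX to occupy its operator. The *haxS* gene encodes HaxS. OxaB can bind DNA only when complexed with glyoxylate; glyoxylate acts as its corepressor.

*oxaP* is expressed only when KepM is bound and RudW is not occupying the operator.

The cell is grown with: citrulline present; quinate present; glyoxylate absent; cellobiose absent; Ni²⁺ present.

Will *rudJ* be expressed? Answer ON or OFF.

OFF

Citrulline is present, so TemN is active.
With repressor TemN bound, *kulM* is not transcribed.
So KulM is not produced.
Cellobiose is absent, so UlmX is inactive.
With no repressor bound, *mibM* is transcribed.
So MibM is produced and active.
With repressor MibM bound, *haxS* is not transcribed.
So HaxS is not produced.
Ni²⁺ is present, so KulY is active.
With repressor KulY bound, *rudW* is not transcribed.
So RudW is not produced.
Quinate is present, so DulX is active.
Glyoxylate is absent, so OxaB is inactive.
No repressor is bound and DulX is active, so *kepM* is transcribed.
So KepM is produced and active.
No repressor is bound and KepM is active, so *oxaP* is transcribed.
So OxaP is produced and active.
With repressor OxaP bound, *rudJ* is not transcribed.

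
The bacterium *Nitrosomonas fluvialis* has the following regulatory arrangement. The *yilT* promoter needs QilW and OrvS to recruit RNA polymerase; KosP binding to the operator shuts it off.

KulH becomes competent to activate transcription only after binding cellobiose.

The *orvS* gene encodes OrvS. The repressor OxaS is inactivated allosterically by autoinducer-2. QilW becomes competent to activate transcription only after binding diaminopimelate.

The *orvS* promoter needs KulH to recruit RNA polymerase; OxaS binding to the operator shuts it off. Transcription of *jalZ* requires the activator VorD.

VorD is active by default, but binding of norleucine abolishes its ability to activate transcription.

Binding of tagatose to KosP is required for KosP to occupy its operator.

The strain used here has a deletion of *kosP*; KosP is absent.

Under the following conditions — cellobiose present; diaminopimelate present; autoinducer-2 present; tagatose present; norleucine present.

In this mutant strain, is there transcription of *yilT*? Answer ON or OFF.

ON

Diaminopimelate is present, so QilW is active.
Cellobiose is present, so KulH is active.
Autoinducer-2 is present, so OxaS is inactive.
No repressor is bound and KulH is active, so *orvS* is transcribed.
So OrvS is produced and active.
KosP is non-functional in this strain, so it has no effect.
No repressor is bound and QilW and OrvS are active, so *yilT* is transcribed.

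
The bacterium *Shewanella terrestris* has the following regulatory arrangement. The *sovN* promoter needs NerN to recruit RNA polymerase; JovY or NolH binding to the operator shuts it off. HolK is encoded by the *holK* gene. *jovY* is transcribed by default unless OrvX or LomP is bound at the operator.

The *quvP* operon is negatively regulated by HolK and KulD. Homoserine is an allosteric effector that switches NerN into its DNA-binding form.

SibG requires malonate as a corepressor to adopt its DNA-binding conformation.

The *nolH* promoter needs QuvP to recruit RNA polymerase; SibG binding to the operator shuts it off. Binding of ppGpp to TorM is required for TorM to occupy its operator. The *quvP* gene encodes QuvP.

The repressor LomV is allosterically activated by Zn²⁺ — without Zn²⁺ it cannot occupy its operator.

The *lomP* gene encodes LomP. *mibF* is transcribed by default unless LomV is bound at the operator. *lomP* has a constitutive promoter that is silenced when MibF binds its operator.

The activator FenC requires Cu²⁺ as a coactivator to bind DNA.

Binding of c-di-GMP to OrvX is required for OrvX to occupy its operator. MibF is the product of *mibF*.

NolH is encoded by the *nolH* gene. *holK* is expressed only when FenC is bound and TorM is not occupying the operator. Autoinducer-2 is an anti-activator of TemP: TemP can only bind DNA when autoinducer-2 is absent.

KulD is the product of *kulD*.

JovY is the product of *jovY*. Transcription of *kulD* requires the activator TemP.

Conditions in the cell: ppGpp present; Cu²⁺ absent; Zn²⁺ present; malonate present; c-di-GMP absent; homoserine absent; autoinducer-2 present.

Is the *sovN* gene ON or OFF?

c-di-GMP is absent, so OrvX is inactive.
Zn²⁺ is present, so LomV is active.
With repressor LomV bound, *mibF* is not transcribed.
So MibF is not produced.
With no repressor bound, *lomP* is transcribed.
So LomP is produced and active.
With repressor LomP bound, *jovY* is not transcribed.
So JovY is not produced.
ppGpp is present, so TorM is active.
Cu²⁺ is absent, so FenC is inactive.
With repressor TorM bound, *holK* is not transcribed.
So HolK is not produced.
Autoinducer-2 is present, so TemP is inactive.
Required activator TemP is absent, so *kulD* is not transcribed.
So KulD is not produced.
With no repressor bound, *quvP* is transcribed.
So QuvP is produced and active.
Malonate is present, so SibG is active.
With repressor SibG bound, *nolH* is not transcribed.
So NolH is not produced.
Homoserine is absent, so NerN is inactive.
Required activator NerN is absent, so *sovN* is not transcribed.

OFF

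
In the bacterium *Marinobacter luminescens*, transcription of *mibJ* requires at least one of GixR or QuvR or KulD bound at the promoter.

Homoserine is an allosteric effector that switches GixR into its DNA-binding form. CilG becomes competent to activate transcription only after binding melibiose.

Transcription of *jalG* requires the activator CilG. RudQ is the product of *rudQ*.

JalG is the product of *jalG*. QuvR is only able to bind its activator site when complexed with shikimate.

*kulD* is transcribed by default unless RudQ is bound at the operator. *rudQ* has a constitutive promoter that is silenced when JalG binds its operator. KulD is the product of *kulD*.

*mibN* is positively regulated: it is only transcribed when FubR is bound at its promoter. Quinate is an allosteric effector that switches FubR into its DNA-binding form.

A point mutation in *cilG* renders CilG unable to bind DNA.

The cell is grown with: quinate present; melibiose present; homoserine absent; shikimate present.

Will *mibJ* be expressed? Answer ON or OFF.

ON

Homoserine is absent, so GixR is inactive.
Shikimate is present, so QuvR is active.
CilG is non-functional in this strain, so it has no effect.
Required activator CilG is absent, so *jalG* is not transcribed.
So JalG is not produced.
With no repressor bound, *rudQ* is transcribed.
So RudQ is produced and active.
With repressor RudQ bound, *kulD* is not transcribed.
So KulD is not produced.
Activator QuvR is present, so *mibJ* is transcribed.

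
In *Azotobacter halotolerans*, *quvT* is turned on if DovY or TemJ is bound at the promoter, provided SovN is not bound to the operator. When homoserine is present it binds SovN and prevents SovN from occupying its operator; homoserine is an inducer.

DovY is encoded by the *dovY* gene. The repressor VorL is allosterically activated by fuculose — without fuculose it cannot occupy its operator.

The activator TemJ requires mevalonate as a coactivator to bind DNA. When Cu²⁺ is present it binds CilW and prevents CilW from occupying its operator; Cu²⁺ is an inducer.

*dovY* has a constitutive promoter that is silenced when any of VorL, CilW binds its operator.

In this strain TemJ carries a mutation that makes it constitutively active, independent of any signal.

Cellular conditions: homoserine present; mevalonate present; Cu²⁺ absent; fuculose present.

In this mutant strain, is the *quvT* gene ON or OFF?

ON

Homoserine is present, so SovN is inactive.
Fuculose is present, so VorL is active.
Cu²⁺ is absent, so CilW is active.
With repressor VorL bound, *dovY* is not transcribed.
So DovY is not produced.
TemJ is constitutively active in this strain.
Activator TemJ is present, so *quvT* is transcribed.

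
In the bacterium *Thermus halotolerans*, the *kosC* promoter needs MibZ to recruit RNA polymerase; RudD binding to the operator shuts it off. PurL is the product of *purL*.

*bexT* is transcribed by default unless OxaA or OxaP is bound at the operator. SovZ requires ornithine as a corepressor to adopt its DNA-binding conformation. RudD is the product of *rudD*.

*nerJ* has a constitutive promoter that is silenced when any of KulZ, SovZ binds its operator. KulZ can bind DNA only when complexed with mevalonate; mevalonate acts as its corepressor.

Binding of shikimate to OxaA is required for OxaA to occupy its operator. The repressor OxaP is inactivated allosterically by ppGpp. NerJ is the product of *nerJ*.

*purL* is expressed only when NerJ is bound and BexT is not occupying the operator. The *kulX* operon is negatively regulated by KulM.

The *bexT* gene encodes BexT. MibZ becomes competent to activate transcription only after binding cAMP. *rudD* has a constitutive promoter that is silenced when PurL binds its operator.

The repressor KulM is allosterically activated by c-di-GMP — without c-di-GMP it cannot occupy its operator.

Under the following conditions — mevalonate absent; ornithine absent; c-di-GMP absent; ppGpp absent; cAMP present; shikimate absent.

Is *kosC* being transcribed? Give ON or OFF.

ON

cAMP is present, so MibZ is active.
Mevalonate is absent, so KulZ is inactive.
Ornithine is absent, so SovZ is inactive.
With no repressor bound, *nerJ* is transcribed.
So NerJ is produced and active.
Shikimate is absent, so OxaA is inactive.
ppGpp is absent, so OxaP is active.
With repressor OxaP bound, *bexT* is not transcribed.
So BexT is not produced.
No repressor is bound and NerJ is active, so *purL* is transcribed.
So PurL is produced and active.
With repressor PurL bound, *rudD* is not transcribed.
So RudD is not produced.
No repressor is bound and MibZ is active, so *kosC* is transcribed.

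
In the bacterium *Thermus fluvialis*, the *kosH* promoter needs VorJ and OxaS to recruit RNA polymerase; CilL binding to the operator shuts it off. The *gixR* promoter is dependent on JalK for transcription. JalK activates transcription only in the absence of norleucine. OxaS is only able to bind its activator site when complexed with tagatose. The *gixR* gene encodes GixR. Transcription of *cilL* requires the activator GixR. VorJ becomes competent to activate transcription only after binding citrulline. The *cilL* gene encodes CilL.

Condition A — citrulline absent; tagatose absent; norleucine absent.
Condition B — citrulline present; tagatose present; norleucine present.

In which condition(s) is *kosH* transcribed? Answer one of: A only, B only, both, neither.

B only

Condition A:
Citrulline is absent, so VorJ is inactive.
Tagatose is absent, so OxaS is inactive.
Norleucine is absent, so JalK is active.
No repressor is bound and JalK is active, so *gixR* is transcribed.
So GixR is produced and active.
No repressor is bound and GixR is active, so *cilL* is transcribed.
So CilL is produced and active.
With repressor CilL bound, *kosH* is not transcribed.
→ *kosH* is OFF in A.
Condition B:
Citrulline is present, so VorJ is active.
Tagatose is present, so OxaS is active.
Norleucine is present, so JalK is inactive.
Required activator JalK is absent, so *gixR* is not transcribed.
So GixR is not produced.
Required activator GixR is absent, so *cilL* is not transcribed.
So CilL is not produced.
No repressor is bound and VorJ and OxaS are active, so *kosH* is transcribed.
→ *kosH* is ON in B.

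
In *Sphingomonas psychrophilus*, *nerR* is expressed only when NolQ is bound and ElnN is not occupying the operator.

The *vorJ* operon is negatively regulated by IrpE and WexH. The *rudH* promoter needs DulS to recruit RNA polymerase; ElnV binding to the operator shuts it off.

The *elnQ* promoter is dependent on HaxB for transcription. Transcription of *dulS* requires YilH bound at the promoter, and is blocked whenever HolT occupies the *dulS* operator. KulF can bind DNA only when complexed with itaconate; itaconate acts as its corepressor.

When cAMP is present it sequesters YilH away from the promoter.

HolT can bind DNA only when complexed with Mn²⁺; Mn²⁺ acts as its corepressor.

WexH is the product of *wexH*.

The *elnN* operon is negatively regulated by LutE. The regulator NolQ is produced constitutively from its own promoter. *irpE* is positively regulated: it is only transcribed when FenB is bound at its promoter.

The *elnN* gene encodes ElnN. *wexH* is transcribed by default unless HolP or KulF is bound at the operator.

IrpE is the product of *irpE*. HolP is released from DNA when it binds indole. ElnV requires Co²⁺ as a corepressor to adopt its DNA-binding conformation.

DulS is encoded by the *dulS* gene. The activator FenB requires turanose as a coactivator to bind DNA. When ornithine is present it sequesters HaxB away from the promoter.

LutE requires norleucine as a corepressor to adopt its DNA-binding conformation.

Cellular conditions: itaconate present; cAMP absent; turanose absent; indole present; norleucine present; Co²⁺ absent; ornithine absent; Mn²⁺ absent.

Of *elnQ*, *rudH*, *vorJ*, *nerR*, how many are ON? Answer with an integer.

4

Ornithine is absent, so HaxB is active.
No repressor is bound and HaxB is active, so *elnQ* is transcribed.
→ *elnQ* is ON.
Co²⁺ is absent, so ElnV is inactive.
cAMP is absent, so YilH is active.
Mn²⁺ is absent, so HolT is inactive.
No repressor is bound and YilH is active, so *dulS* is transcribed.
So DulS is produced and active.
No repressor is bound and DulS is active, so *rudH* is transcribed.
→ *rudH* is ON.
Turanose is absent, so FenB is inactive.
Required activator FenB is absent, so *irpE* is not transcribed.
So IrpE is not produced.
Indole is present, so HolP is inactive.
Itaconate is present, so KulF is active.
With repressor KulF bound, *wexH* is not transcribed.
So WexH is not produced.
With no repressor bound, *vorJ* is transcribed.
→ *vorJ* is ON.
NolQ is produced constitutively and is active.
Norleucine is present, so LutE is active.
With repressor LutE bound, *elnN* is not transcribed.
So ElnN is not produced.
No repressor is bound and NolQ is active, so *nerR* is transcribed.
→ *nerR* is ON.
4 of the 4 genes are transcribed.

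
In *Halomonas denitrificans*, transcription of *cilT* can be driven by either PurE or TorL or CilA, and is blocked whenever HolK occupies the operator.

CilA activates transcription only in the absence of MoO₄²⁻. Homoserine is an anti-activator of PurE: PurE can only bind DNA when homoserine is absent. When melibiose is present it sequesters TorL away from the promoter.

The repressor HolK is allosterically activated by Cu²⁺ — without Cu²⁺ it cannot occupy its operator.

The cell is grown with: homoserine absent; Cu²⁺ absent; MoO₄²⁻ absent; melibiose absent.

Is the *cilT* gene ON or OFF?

ON

Homoserine is absent, so PurE is active.
Melibiose is absent, so TorL is active.
Cu²⁺ is absent, so HolK is inactive.
MoO₄²⁻ is absent, so CilA is active.
Activator PurE is present, so *cilT* is transcribed.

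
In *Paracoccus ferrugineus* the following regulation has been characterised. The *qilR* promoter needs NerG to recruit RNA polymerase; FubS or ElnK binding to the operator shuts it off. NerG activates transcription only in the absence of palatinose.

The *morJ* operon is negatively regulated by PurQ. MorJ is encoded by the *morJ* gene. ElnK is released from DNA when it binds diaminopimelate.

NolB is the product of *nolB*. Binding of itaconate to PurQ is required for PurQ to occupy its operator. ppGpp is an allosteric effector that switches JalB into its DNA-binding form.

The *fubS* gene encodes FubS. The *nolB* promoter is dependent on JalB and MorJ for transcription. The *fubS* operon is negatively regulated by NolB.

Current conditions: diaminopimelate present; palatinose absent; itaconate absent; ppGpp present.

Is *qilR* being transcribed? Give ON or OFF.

ppGpp is present, so JalB is active.
Itaconate is absent, so PurQ is inactive.
With no repressor bound, *morJ* is transcribed.
So MorJ is produced and active.
No repressor is bound and JalB and MorJ are active, so *nolB* is transcribed.
So NolB is produced and active.
With repressor NolB bound, *fubS* is not transcribed.
So FubS is not produced.
Palatinose is absent, so NerG is active.
Diaminopimelate is present, so ElnK is inactive.
No repressor is bound and NerG is active, so *qilR* is transcribed.

ON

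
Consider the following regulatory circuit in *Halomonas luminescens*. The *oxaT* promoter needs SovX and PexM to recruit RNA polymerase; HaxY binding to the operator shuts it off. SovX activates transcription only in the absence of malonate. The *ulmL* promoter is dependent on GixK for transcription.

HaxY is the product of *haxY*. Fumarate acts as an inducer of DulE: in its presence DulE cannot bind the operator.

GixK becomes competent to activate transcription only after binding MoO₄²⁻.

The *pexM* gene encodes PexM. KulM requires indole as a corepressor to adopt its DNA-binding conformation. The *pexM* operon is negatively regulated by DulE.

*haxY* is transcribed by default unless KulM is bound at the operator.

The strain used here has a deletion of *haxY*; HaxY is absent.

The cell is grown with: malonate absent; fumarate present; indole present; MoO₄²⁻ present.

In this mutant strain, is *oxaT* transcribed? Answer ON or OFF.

HaxY is non-functional in this strain, so it has no effect.
Malonate is absent, so SovX is active.
Fumarate is present, so DulE is inactive.
With no repressor bound, *pexM* is transcribed.
So PexM is produced and active.
No repressor is bound and SovX and PexM are active, so *oxaT* is transcribed.

ON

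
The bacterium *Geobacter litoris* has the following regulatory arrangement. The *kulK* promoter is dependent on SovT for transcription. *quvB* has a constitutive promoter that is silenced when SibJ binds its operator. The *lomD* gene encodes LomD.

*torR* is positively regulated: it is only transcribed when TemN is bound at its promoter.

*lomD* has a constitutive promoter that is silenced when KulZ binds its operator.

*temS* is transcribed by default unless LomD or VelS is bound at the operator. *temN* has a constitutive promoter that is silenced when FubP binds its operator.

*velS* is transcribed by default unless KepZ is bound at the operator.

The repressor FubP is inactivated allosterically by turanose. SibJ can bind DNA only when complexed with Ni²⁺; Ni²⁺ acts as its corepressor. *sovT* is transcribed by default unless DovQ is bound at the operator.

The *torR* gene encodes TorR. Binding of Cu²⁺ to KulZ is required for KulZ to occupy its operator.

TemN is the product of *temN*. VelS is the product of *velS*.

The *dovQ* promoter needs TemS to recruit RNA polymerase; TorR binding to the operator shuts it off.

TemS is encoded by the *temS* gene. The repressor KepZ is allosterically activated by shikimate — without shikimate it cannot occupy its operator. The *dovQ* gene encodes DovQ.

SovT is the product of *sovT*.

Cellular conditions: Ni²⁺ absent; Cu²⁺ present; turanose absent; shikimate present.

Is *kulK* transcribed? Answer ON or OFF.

OFF

Turanose is absent, so FubP is active.
With repressor FubP bound, *temN* is not transcribed.
So TemN is not produced.
Required activator TemN is absent, so *torR* is not transcribed.
So TorR is not produced.
Cu²⁺ is present, so KulZ is active.
With repressor KulZ bound, *lomD* is not transcribed.
So LomD is not produced.
Shikimate is present, so KepZ is active.
With repressor KepZ bound, *velS* is not transcribed.
So VelS is not produced.
With no repressor bound, *temS* is transcribed.
So TemS is produced and active.
No repressor is bound and TemS is active, so *dovQ* is transcribed.
So DovQ is produced and active.
With repressor DovQ bound, *sovT* is not transcribed.
So SovT is not produced.
Required activator SovT is absent, so *kulK* is not transcribed.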